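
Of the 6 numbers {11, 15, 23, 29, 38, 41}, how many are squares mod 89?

1

(11/89) = +1 → QR.
(15/89) = -1 → non-residue.
(23/89) = -1 → non-residue.
(29/89) = -1 → non-residue.
(38/89) = -1 → non-residue.
(41/89) = -1 → non-residue.
Total quadratic residues among the 6: 1.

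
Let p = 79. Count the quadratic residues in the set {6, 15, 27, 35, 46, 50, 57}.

(6/79) = -1 → non-residue.
(15/79) = -1 → non-residue.
(27/79) = -1 → non-residue.
(35/79) = -1 → non-residue.
(46/79) = +1 → QR.
(50/79) = +1 → QR.
(57/79) = -1 → non-residue.
Total quadratic residues among the 7: 2.

2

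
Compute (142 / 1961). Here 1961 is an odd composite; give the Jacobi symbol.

Pull out 2: since 1961 ≡ 1 (mod 8), (2/1961) = +1.
Reciprocity: 71 ≡ 3 and 1961 ≡ 1 (mod 4), so (71/1961) = +(1961/71).
Reduce top mod 71: now compute (44/71).
Pull out 2^2: since 71 ≡ 7 (mod 8), (2/71) = +1, so (2/71)^2 = +1.
Reciprocity: 11 ≡ 3 and 71 ≡ 3 (mod 4), so (11/71) = −(71/11).
Reduce top mod 11: now compute (5/11).
Reciprocity: 5 ≡ 1 and 11 ≡ 3 (mod 4), so (5/11) = +(11/5).
Reduce top mod 5: now compute (1/5).
Reached (1/5) = 1. Collecting the sign flips along the way, the symbol is -1.

-1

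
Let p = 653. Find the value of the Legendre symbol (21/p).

Reciprocity: 21 ≡ 1 and 653 ≡ 1 (mod 4), so (21/653) = +(653/21).
Reduce top mod 21: now compute (2/21).
Pull out 2: since 21 ≡ 5 (mod 8), (2/21) = -1.
Reached (1/21) = 1. Collecting the sign flips along the way, the symbol is -1.

-1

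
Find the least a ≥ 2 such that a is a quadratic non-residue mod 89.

3

(2/89) = +1, so 2 is a residue.
(3/89) = −1, so 3 is the smallest positive non-residue mod 89.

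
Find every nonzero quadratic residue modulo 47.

Square k = 1,…,23 (k and 47−k give the same square):
1²=1, 2²=4, 3²=9, 4²=16, 5²=25, 6²=36, 7²≡2, 8²≡17, 9²≡34, 10²≡6, 11²≡27, 12²≡3, 13²≡28, 14²≡8, 15²≡37, 16²≡21, 17²≡7, 18²≡42, 19²≡32, 20²≡24, 21²≡18, 22²≡14, 23²≡12 (mod 47).
So the quadratic residues mod 47 are {1, 2, 3, 4, 6, 7, 8, 9, 12, 14, 16, 17, 18, 21, 24, 25, 27, 28, 32, 34, 36, 37, 42}.

1, 2, 3, 4, 6, 7, 8, 9, 12, 14, 16, 17, 18, 21, 24, 25, 27, 28, 32, 34, 36, 37, 42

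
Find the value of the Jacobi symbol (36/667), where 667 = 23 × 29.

Pull out 2^2: since 667 ≡ 3 (mod 8), (2/667) = -1, so (2/667)^2 = +1.
Reciprocity: 9 ≡ 1 and 667 ≡ 3 (mod 4), so (9/667) = +(667/9).
Reduce top mod 9: now compute (1/9).
Reached (1/9) = 1. Collecting the sign flips along the way, the symbol is +1.

1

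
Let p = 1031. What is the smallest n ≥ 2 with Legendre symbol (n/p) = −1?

7

(2/1031) = +1, so 2 is a residue.
(3/1031) = +1, so 3 is a residue.
(4/1031) = +1, so 4 is a residue.
(5/1031) = +1, so 5 is a residue.
(6/1031) = +1, so 6 is a residue.
(7/1031) = −1, so 7 is the smallest positive non-residue mod 1031.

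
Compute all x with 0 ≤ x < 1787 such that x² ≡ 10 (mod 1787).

Since 1787 ≡ 3 (mod 4), a square root of 10 is 10^((1787+1)/4) = 10^447 mod 1787.
Repeated squaring: 10^2≡100, 10^4≡1065, 10^8≡1267, 10^16≡563, 10^32≡670, 10^64≡363, 10^128≡1318, 10^256≡160 (mod 1787).
10^447 = 10^(256+128+32+16+8+4+2+1) ≡ 1223 (mod 1787).
Check: 1223² = 1495729 ≡ 10 (mod 1787). The two roots are 564 and 1223.

564, 1223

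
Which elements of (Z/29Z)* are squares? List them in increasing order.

Square k = 1,…,14 (k and 29−k give the same square):
1²=1, 2²=4, 3²=9, 4²=16, 5²=25, 6²≡7, 7²≡20, 8²≡6, 9²≡23, 10²≡13, 11²≡5, 12²≡28, 13²≡24, 14²≡22 (mod 29).
So the quadratic residues mod 29 are {1, 4, 5, 6, 7, 9, 13, 16, 20, 22, 23, 24, 25, 28}.

1,4,5,6,7,9,13,16,20,22,23,24,25,28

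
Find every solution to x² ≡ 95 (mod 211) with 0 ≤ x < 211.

99, 112

Since 211 ≡ 3 (mod 4), a square root of 95 is 95^((211+1)/4) = 95^53 mod 211.
Repeated squaring: 95^2≡163, 95^4≡194, 95^8≡78, 95^16≡176, 95^32≡170 (mod 211).
95^53 = 95^(32+16+4+1) ≡ 99 (mod 211).
Check: 99² = 9801 ≡ 95 (mod 211). The two roots are 99 and 112.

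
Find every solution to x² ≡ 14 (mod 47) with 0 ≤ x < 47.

Since 47 ≡ 3 (mod 4), a square root of 14 is 14^((47+1)/4) = 14^12 mod 47.
Repeated squaring: 14^2≡8, 14^4≡17, 14^8≡7 (mod 47).
14^12 = 14^(8+4) ≡ 25 (mod 47).
Check: 25² = 625 ≡ 14 (mod 47). The two roots are 22 and 25.

22, 25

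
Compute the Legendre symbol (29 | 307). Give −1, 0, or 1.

Reciprocity: 29 ≡ 1 and 307 ≡ 3 (mod 4), so (29/307) = +(307/29).
Reduce top mod 29: now compute (17/29).
Reciprocity: 17 ≡ 1 and 29 ≡ 1 (mod 4), so (17/29) = +(29/17).
Reduce top mod 17: now compute (12/17).
Pull out 2^2: since 17 ≡ 1 (mod 8), (2/17) = +1, so (2/17)^2 = +1.
Reciprocity: 3 ≡ 3 and 17 ≡ 1 (mod 4), so (3/17) = +(17/3).
Reduce top mod 3: now compute (2/3).
Pull out 2: since 3 ≡ 3 (mod 8), (2/3) = -1.
Reached (1/3) = 1. Collecting the sign flips along the way, the symbol is -1.

-1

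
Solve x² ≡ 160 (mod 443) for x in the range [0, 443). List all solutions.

Since 443 ≡ 3 (mod 4), a square root of 160 is 160^((443+1)/4) = 160^111 mod 443.
Repeated squaring: 160^2≡349, 160^4≡419, 160^8≡133, 160^16≡412, 160^32≡75, 160^64≡309 (mod 443).
160^111 = 160^(64+32+8+4+2+1) ≡ 369 (mod 443).
Check: 369² = 136161 ≡ 160 (mod 443). The two roots are 74 and 369.

74, 369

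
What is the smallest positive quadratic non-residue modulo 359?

(2/359) = +1, so 2 is a residue.
(3/359) = +1, so 3 is a residue.
(4/359) = +1, so 4 is a residue.
(5/359) = +1, so 5 is a residue.
(6/359) = +1, so 6 is a residue.
(7/359) = −1, so 7 is the smallest positive non-residue mod 359.

7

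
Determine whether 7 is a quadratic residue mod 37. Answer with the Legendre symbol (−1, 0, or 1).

1

Euler's criterion: (7/37) ≡ 7^18 (mod 37).
7^2 ≡ 12 (mod 37)
7^4 ≡ 33 (mod 37)
7^8 ≡ 16 (mod 37)
7^16 ≡ 34 (mod 37)
7^18 = 7^(16+2) ≡ 1 (mod 37).
Result is 1, so (7/37) = 1.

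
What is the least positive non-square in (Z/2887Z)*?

(2/2887) = +1, so 2 is a residue.
(3/2887) = −1, so 3 is the smallest positive non-residue mod 2887.

3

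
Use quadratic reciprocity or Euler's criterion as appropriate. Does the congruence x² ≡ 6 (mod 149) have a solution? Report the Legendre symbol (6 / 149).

Pull out 2: since 149 ≡ 5 (mod 8), (2/149) = -1.
Reciprocity: 3 ≡ 3 and 149 ≡ 1 (mod 4), so (3/149) = +(149/3).
Reduce top mod 3: now compute (2/3).
Pull out 2: since 3 ≡ 3 (mod 8), (2/3) = -1.
Reached (1/3) = 1. Collecting the sign flips along the way, the symbol is +1.

1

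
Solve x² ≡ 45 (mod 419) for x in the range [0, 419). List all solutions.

Since 419 ≡ 3 (mod 4), a square root of 45 is 45^((419+1)/4) = 45^105 mod 419.
Repeated squaring: 45^2≡349, 45^4≡291, 45^8≡43, 45^16≡173, 45^32≡180, 45^64≡137 (mod 419).
45^105 = 45^(64+32+8+1) ≡ 123 (mod 419).
Check: 123² = 15129 ≡ 45 (mod 419). The two roots are 123 and 296.

123, 296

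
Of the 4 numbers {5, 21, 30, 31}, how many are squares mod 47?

1

(5/47) = -1 → non-residue.
(21/47) = +1 → QR.
(30/47) = -1 → non-residue.
(31/47) = -1 → non-residue.
Total quadratic residues among the 4: 1.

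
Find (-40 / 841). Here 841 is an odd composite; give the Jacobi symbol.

1

First reduce: -40 ≡ 801 (mod 841).
Reciprocity: 801 ≡ 1 and 841 ≡ 1 (mod 4), so (801/841) = +(841/801).
Reduce top mod 801: now compute (40/801).
Pull out 2^3: since 801 ≡ 1 (mod 8), (2/801) = +1, so (2/801)^3 = +1.
Reciprocity: 5 ≡ 1 and 801 ≡ 1 (mod 4), so (5/801) = +(801/5).
Reduce top mod 5: now compute (1/5).
Reached (1/5) = 1. Collecting the sign flips along the way, the symbol is +1.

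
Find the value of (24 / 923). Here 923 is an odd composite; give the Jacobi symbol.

Pull out 2^3: since 923 ≡ 3 (mod 8), (2/923) = -1, so (2/923)^3 = -1.
Reciprocity: 3 ≡ 3 and 923 ≡ 3 (mod 4), so (3/923) = −(923/3).
Reduce top mod 3: now compute (2/3).
Pull out 2: since 3 ≡ 3 (mod 8), (2/3) = -1.
Reached (1/3) = 1. Collecting the sign flips along the way, the symbol is -1.

-1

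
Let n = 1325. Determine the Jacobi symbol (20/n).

Pull out 2^2: since 1325 ≡ 5 (mod 8), (2/1325) = -1, so (2/1325)^2 = +1.
Reciprocity: 5 ≡ 1 and 1325 ≡ 1 (mod 4), so (5/1325) = +(1325/5).
Reduce top mod 5: now compute (0/5).
Top reduces to 0: gcd > 1, so the symbol is 0.

0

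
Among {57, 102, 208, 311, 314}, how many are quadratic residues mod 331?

1

(57/331) = -1 → non-residue.
(102/331) = +1 → QR.
(208/331) = -1 → non-residue.
(311/331) = -1 → non-residue.
(314/331) = -1 → non-residue.
Total quadratic residues among the 5: 1.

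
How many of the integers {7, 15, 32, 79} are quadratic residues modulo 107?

1

(7/107) = -1 → non-residue.
(15/107) = -1 → non-residue.
(32/107) = -1 → non-residue.
(79/107) = +1 → QR.
Total quadratic residues among the 4: 1.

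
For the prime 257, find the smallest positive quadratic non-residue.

(2/257) = +1, so 2 is a residue.
(3/257) = −1, so 3 is the smallest positive non-residue mod 257.

3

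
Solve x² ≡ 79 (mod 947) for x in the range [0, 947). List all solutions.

Since 947 ≡ 3 (mod 4), a square root of 79 is 79^((947+1)/4) = 79^237 mod 947.
Repeated squaring: 79^2≡559, 79^4≡918, 79^8≡841, 79^16≡819, 79^32≡285, 79^64≡730, 79^128≡686 (mod 947).
79^237 = 79^(128+64+32+8+4+1) ≡ 377 (mod 947).
Check: 377² = 142129 ≡ 79 (mod 947). The two roots are 377 and 570.

377, 570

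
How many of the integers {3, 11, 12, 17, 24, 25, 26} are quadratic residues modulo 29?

2

(3/29) = -1 → non-residue.
(11/29) = -1 → non-residue.
(12/29) = -1 → non-residue.
(17/29) = -1 → non-residue.
(24/29) = +1 → QR.
(25/29) = +1 → QR.
(26/29) = -1 → non-residue.
Total quadratic residues among the 7: 2.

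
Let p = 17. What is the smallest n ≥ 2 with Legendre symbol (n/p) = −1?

(2/17) = +1, so 2 is a residue.
(3/17) = −1, so 3 is the smallest positive non-residue mod 17.

3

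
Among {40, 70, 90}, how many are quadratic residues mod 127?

(40/127) = -1 → non-residue.
(70/127) = +1 → QR.
(90/127) = -1 → non-residue.
Total quadratic residues among the 3: 1.

1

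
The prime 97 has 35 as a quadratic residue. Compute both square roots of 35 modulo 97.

36, 61

97 ≡ 1 (mod 4), so we find a root by search.
Trying successive values, 36² = 1296 ≡ 35 (mod 97). The other root is 97 − 36 = 61.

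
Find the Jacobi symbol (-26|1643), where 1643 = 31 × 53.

-1

First reduce: -26 ≡ 1617 (mod 1643).
Reciprocity: 1617 ≡ 1 and 1643 ≡ 3 (mod 4), so (1617/1643) = +(1643/1617).
Reduce top mod 1617: now compute (26/1617).
Pull out 2: since 1617 ≡ 1 (mod 8), (2/1617) = +1.
Reciprocity: 13 ≡ 1 and 1617 ≡ 1 (mod 4), so (13/1617) = +(1617/13).
Reduce top mod 13: now compute (5/13).
Reciprocity: 5 ≡ 1 and 13 ≡ 1 (mod 4), so (5/13) = +(13/5).
Reduce top mod 5: now compute (3/5).
Reciprocity: 3 ≡ 3 and 5 ≡ 1 (mod 4), so (3/5) = +(5/3).
Reduce top mod 3: now compute (2/3).
Pull out 2: since 3 ≡ 3 (mod 8), (2/3) = -1.
Reached (1/3) = 1. Collecting the sign flips along the way, the symbol is -1.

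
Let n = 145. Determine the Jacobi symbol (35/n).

Reciprocity: 35 ≡ 3 and 145 ≡ 1 (mod 4), so (35/145) = +(145/35).
Reduce top mod 35: now compute (5/35).
Reciprocity: 5 ≡ 1 and 35 ≡ 3 (mod 4), so (5/35) = +(35/5).
Reduce top mod 5: now compute (0/5).
Top reduces to 0: gcd > 1, so the symbol is 0.

0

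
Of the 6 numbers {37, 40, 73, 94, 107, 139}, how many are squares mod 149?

(37/149) = +1 → QR.
(40/149) = -1 → non-residue.
(73/149) = +1 → QR.
(94/149) = -1 → non-residue.
(107/149) = +1 → QR.
(139/149) = -1 → non-residue.
Total quadratic residues among the 6: 3.

3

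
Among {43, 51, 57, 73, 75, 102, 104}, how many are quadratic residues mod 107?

(43/107) = -1 → non-residue.
(51/107) = -1 → non-residue.
(57/107) = +1 → QR.
(73/107) = -1 → non-residue.
(75/107) = +1 → QR.
(102/107) = +1 → QR.
(104/107) = -1 → non-residue.
Total quadratic residues among the 7: 3.

3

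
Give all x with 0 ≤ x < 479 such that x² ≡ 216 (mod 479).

Since 479 ≡ 3 (mod 4), a square root of 216 is 216^((479+1)/4) = 216^120 mod 479.
Repeated squaring: 216^2≡193, 216^4≡366, 216^8≡315, 216^16≡72, 216^32≡394, 216^64≡40 (mod 479).
216^120 = 216^(64+32+16+8) ≡ 294 (mod 479).
Check: 294² = 86436 ≡ 216 (mod 479). The two roots are 185 and 294.

185, 294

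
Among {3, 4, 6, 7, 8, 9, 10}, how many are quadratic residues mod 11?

3

(3/11) = +1 → QR.
(4/11) = +1 → QR.
(6/11) = -1 → non-residue.
(7/11) = -1 → non-residue.
(8/11) = -1 → non-residue.
(9/11) = +1 → QR.
(10/11) = -1 → non-residue.
Total quadratic residues among the 7: 3.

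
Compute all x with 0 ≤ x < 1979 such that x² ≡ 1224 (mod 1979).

202, 1777

Since 1979 ≡ 3 (mod 4), a square root of 1224 is 1224^((1979+1)/4) = 1224^495 mod 1979.
Repeated squaring: 1224^2≡73, 1224^4≡1371, 1224^8≡1570, 1224^16≡1045, 1224^32≡1596, 1224^64≡243, 1224^128≡1658, 1224^256≡133 (mod 1979).
1224^495 = 1224^(256+128+64+32+8+4+2+1) ≡ 202 (mod 1979).
Check: 202² = 40804 ≡ 1224 (mod 1979). The two roots are 202 and 1777.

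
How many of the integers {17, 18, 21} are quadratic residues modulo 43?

(17/43) = +1 → QR.
(18/43) = -1 → non-residue.
(21/43) = +1 → QR.
Total quadratic residues among the 3: 2.

2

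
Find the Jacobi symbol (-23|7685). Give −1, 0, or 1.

1

First reduce: -23 ≡ 7662 (mod 7685).
Pull out 2: since 7685 ≡ 5 (mod 8), (2/7685) = -1.
Reciprocity: 3831 ≡ 3 and 7685 ≡ 1 (mod 4), so (3831/7685) = +(7685/3831).
Reduce top mod 3831: now compute (23/3831).
Reciprocity: 23 ≡ 3 and 3831 ≡ 3 (mod 4), so (23/3831) = −(3831/23).
Reduce top mod 23: now compute (13/23).
Reciprocity: 13 ≡ 1 and 23 ≡ 3 (mod 4), so (13/23) = +(23/13).
Reduce top mod 13: now compute (10/13).
Pull out 2: since 13 ≡ 5 (mod 8), (2/13) = -1.
Reciprocity: 5 ≡ 1 and 13 ≡ 1 (mod 4), so (5/13) = +(13/5).
Reduce top mod 5: now compute (3/5).
Reciprocity: 3 ≡ 3 and 5 ≡ 1 (mod 4), so (3/5) = +(5/3).
Reduce top mod 3: now compute (2/3).
Pull out 2: since 3 ≡ 3 (mod 8), (2/3) = -1.
Reached (1/3) = 1. Collecting the sign flips along the way, the symbol is +1.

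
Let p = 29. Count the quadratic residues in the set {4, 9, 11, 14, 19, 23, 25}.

(4/29) = +1 → QR.
(9/29) = +1 → QR.
(11/29) = -1 → non-residue.
(14/29) = -1 → non-residue.
(19/29) = -1 → non-residue.
(23/29) = +1 → QR.
(25/29) = +1 → QR.
Total quadratic residues among the 7: 4.

4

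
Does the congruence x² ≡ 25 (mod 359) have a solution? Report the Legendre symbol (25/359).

1

Reciprocity: 25 ≡ 1 and 359 ≡ 3 (mod 4), so (25/359) = +(359/25).
Reduce top mod 25: now compute (9/25).
Reciprocity: 9 ≡ 1 and 25 ≡ 1 (mod 4), so (9/25) = +(25/9).
Reduce top mod 9: now compute (7/9).
Reciprocity: 7 ≡ 3 and 9 ≡ 1 (mod 4), so (7/9) = +(9/7).
Reduce top mod 7: now compute (2/7).
Pull out 2: since 7 ≡ 7 (mod 8), (2/7) = +1.
Reached (1/7) = 1. Collecting the sign flips along the way, the symbol is +1.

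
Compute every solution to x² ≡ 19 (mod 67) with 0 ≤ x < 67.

Since 67 ≡ 3 (mod 4), a square root of 19 is 19^((67+1)/4) = 19^17 mod 67.
Repeated squaring: 19^2≡26, 19^4≡6, 19^8≡36, 19^16≡23 (mod 67).
19^17 = 19^(16+1) ≡ 35 (mod 67).
Check: 35² = 1225 ≡ 19 (mod 67). The two roots are 32 and 35.

32, 35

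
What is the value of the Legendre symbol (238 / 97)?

1

Euler's criterion: (238/97) ≡ 44^48 (mod 97).
44^2 ≡ 93 (mod 97)
44^4 ≡ 16 (mod 97)
44^8 ≡ 62 (mod 97)
44^16 ≡ 61 (mod 97)
44^32 ≡ 35 (mod 97)
44^48 = 44^(32+16) ≡ 1 (mod 97).
Result is 1, so (238/97) = 1.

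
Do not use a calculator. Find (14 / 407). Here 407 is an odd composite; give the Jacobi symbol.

-1

Pull out 2: since 407 ≡ 7 (mod 8), (2/407) = +1.
Reciprocity: 7 ≡ 3 and 407 ≡ 3 (mod 4), so (7/407) = −(407/7).
Reduce top mod 7: now compute (1/7).
Reached (1/7) = 1. Collecting the sign flips along the way, the symbol is -1.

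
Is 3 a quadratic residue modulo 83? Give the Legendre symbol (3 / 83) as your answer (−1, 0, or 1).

Euler's criterion: (3/83) ≡ 3^41 (mod 83).
3^2 ≡ 9 (mod 83)
3^4 ≡ 81 (mod 83)
3^8 ≡ 4 (mod 83)
3^16 ≡ 16 (mod 83)
3^32 ≡ 7 (mod 83)
3^41 = 3^(32+8+1) ≡ 1 (mod 83).
Result is 1, so (3/83) = 1.

1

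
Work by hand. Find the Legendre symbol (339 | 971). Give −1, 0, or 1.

-1

Euler's criterion: (339/971) ≡ 339^485 (mod 971).
339^2 ≡ 343 (mod 971)
339^4 ≡ 158 (mod 971)
339^8 ≡ 689 (mod 971)
339^16 ≡ 873 (mod 971)
339^32 ≡ 865 (mod 971)
339^64 ≡ 555 (mod 971)
339^128 ≡ 218 (mod 971)
339^256 ≡ 916 (mod 971)
339^485 = 339^(256+128+64+32+4+1) ≡ 970 (mod 971).
Result is 970 ≡ −1, so (339/971) = −1.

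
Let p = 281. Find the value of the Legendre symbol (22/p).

Pull out 2: since 281 ≡ 1 (mod 8), (2/281) = +1.
Reciprocity: 11 ≡ 3 and 281 ≡ 1 (mod 4), so (11/281) = +(281/11).
Reduce top mod 11: now compute (6/11).
Pull out 2: since 11 ≡ 3 (mod 8), (2/11) = -1.
Reciprocity: 3 ≡ 3 and 11 ≡ 3 (mod 4), so (3/11) = −(11/3).
Reduce top mod 3: now compute (2/3).
Pull out 2: since 3 ≡ 3 (mod 8), (2/3) = -1.
Reached (1/3) = 1. Collecting the sign flips along the way, the symbol is -1.

-1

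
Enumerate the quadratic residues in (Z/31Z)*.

1, 2, 4, 5, 7, 8, 9, 10, 14, 16, 18, 19, 20, 25, 28

Square k = 1,…,15 (k and 31−k give the same square):
1²=1, 2²=4, 3²=9, 4²=16, 5²=25, 6²≡5, 7²≡18, 8²≡2, 9²≡19, 10²≡7, 11²≡28, 12²≡20, 13²≡14, 14²≡10, 15²≡8 (mod 31).
So the quadratic residues mod 31 are {1, 2, 4, 5, 7, 8, 9, 10, 14, 16, 18, 19, 20, 25, 28}.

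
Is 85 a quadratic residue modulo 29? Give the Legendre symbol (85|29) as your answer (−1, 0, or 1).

First reduce: 85 ≡ 27 (mod 29).
Reciprocity: 27 ≡ 3 and 29 ≡ 1 (mod 4), so (27/29) = +(29/27).
Reduce top mod 27: now compute (2/27).
Pull out 2: since 27 ≡ 3 (mod 8), (2/27) = -1.
Reached (1/27) = 1. Collecting the sign flips along the way, the symbol is -1.

-1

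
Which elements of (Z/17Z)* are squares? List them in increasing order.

Square k = 1,…,8 (k and 17−k give the same square):
1²=1, 2²=4, 3²=9, 4²=16, 5²≡8, 6²≡2, 7²≡15, 8²≡13 (mod 17).
So the quadratic residues mod 17 are {1, 2, 4, 8, 9, 13, 15, 16}.

1 2 4 8 9 13 15 16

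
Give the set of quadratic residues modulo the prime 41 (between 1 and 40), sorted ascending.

1,2,4,5,8,9,10,16,18,20,21,23,25,31,32,33,36,37,39,40

Square k = 1,…,20 (k and 41−k give the same square):
1²=1, 2²=4, 3²=9, 4²=16, 5²=25, 6²=36, 7²≡8, 8²≡23, 9²≡40, 10²≡18, 11²≡39, 12²≡21, 13²≡5, 14²≡32, 15²≡20, 16²≡10, 17²≡2, 18²≡37, 19²≡33, 20²≡31 (mod 41).
So the quadratic residues mod 41 are {1, 2, 4, 5, 8, 9, 10, 16, 18, 20, 21, 23, 25, 31, 32, 33, 36, 37, 39, 40}.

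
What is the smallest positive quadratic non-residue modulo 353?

3

(2/353) = +1, so 2 is a residue.
(3/353) = −1, so 3 is the smallest positive non-residue mod 353.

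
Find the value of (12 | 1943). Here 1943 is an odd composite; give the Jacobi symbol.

Pull out 2^2: since 1943 ≡ 7 (mod 8), (2/1943) = +1, so (2/1943)^2 = +1.
Reciprocity: 3 ≡ 3 and 1943 ≡ 3 (mod 4), so (3/1943) = −(1943/3).
Reduce top mod 3: now compute (2/3).
Pull out 2: since 3 ≡ 3 (mod 8), (2/3) = -1.
Reached (1/3) = 1. Collecting the sign flips along the way, the symbol is +1.

1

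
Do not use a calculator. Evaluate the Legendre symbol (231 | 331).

Euler's criterion: (231/331) ≡ 231^165 (mod 331).
231^2 ≡ 70 (mod 331)
231^4 ≡ 266 (mod 331)
231^8 ≡ 253 (mod 331)
231^16 ≡ 126 (mod 331)
231^32 ≡ 319 (mod 331)
231^64 ≡ 144 (mod 331)
231^128 ≡ 214 (mod 331)
231^165 = 231^(128+32+4+1) ≡ 330 (mod 331).
Result is 330 ≡ −1, so (231/331) = −1.

-1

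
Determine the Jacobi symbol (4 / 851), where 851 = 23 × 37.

1

Pull out 2^2: since 851 ≡ 3 (mod 8), (2/851) = -1, so (2/851)^2 = +1.
Reached (1/851) = 1. Collecting the sign flips along the way, the symbol is +1.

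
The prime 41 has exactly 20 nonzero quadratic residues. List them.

1,2,4,5,8,9,10,16,18,20,21,23,25,31,32,33,36,37,39,40

Square k = 1,…,20 (k and 41−k give the same square):
1²=1, 2²=4, 3²=9, 4²=16, 5²=25, 6²=36, 7²≡8, 8²≡23, 9²≡40, 10²≡18, 11²≡39, 12²≡21, 13²≡5, 14²≡32, 15²≡20, 16²≡10, 17²≡2, 18²≡37, 19²≡33, 20²≡31 (mod 41).
So the quadratic residues mod 41 are {1, 2, 4, 5, 8, 9, 10, 16, 18, 20, 21, 23, 25, 31, 32, 33, 36, 37, 39, 40}.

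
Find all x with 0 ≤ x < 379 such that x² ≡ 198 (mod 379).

137, 242

Since 379 ≡ 3 (mod 4), a square root of 198 is 198^((379+1)/4) = 198^95 mod 379.
Repeated squaring: 198^2≡167, 198^4≡222, 198^8≡14, 198^16≡196, 198^32≡137, 198^64≡198 (mod 379).
198^95 = 198^(64+16+8+4+2+1) ≡ 137 (mod 379).
Check: 137² = 18769 ≡ 198 (mod 379). The two roots are 137 and 242.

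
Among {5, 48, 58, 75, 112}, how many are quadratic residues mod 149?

(5/149) = +1 → QR.
(48/149) = -1 → non-residue.
(58/149) = -1 → non-residue.
(75/149) = -1 → non-residue.
(112/149) = +1 → QR.
Total quadratic residues among the 5: 2.

2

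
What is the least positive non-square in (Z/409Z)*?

7

(2/409) = +1, so 2 is a residue.
(3/409) = +1, so 3 is a residue.
(4/409) = +1, so 4 is a residue.
(5/409) = +1, so 5 is a residue.
(6/409) = +1, so 6 is a residue.
(7/409) = −1, so 7 is the smallest positive non-residue mod 409.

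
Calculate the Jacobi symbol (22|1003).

Pull out 2: since 1003 ≡ 3 (mod 8), (2/1003) = -1.
Reciprocity: 11 ≡ 3 and 1003 ≡ 3 (mod 4), so (11/1003) = −(1003/11).
Reduce top mod 11: now compute (2/11).
Pull out 2: since 11 ≡ 3 (mod 8), (2/11) = -1.
Reached (1/11) = 1. Collecting the sign flips along the way, the symbol is -1.

-1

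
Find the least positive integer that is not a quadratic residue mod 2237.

(2/2237) = −1, so 2 is the smallest positive non-residue mod 2237.

2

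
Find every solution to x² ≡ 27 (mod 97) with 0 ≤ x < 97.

97 ≡ 1 (mod 4), so we find a root by search.
Trying successive values, 30² = 900 ≡ 27 (mod 97). The other root is 97 − 30 = 67.

30, 67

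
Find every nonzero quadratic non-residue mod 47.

5, 10, 11, 13, 15, 19, 20, 22, 23, 26, 29, 30, 31, 33, 35, 38, 39, 40, 41, 43, 44, 45, 46

Square k = 1,…,23 (k and 47−k give the same square):
1²=1, 2²=4, 3²=9, 4²=16, 5²=25, 6²=36, 7²≡2, 8²≡17, 9²≡34, 10²≡6, 11²≡27, 12²≡3, 13²≡28, 14²≡8, 15²≡37, 16²≡21, 17²≡7, 18²≡42, 19²≡32, 20²≡24, 21²≡18, 22²≡14, 23²≡12 (mod 47).
The residues are {1, 2, 3, 4, 6, 7, 8, 9, 12, 14, 16, 17, 18, 21, 24, 25, 27, 28, 32, 34, 36, 37, 42}; the non-residues are the remaining 23 nonzero classes.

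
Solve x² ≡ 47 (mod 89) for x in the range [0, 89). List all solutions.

89 ≡ 1 (mod 4), so we find a root by search.
Trying successive values, 15² = 225 ≡ 47 (mod 89). The other root is 89 − 15 = 74.

15, 74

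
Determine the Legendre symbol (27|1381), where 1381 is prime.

1

Reciprocity: 27 ≡ 3 and 1381 ≡ 1 (mod 4), so (27/1381) = +(1381/27).
Reduce top mod 27: now compute (4/27).
Pull out 2^2: since 27 ≡ 3 (mod 8), (2/27) = -1, so (2/27)^2 = +1.
Reached (1/27) = 1. Collecting the sign flips along the way, the symbol is +1.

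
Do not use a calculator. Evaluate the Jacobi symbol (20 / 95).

0

Pull out 2^2: since 95 ≡ 7 (mod 8), (2/95) = +1, so (2/95)^2 = +1.
Reciprocity: 5 ≡ 1 and 95 ≡ 3 (mod 4), so (5/95) = +(95/5).
Reduce top mod 5: now compute (0/5).
Top reduces to 0: gcd > 1, so the symbol is 0.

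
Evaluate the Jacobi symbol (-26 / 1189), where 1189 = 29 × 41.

First reduce: -26 ≡ 1163 (mod 1189).
Reciprocity: 1163 ≡ 3 and 1189 ≡ 1 (mod 4), so (1163/1189) = +(1189/1163).
Reduce top mod 1163: now compute (26/1163).
Pull out 2: since 1163 ≡ 3 (mod 8), (2/1163) = -1.
Reciprocity: 13 ≡ 1 and 1163 ≡ 3 (mod 4), so (13/1163) = +(1163/13).
Reduce top mod 13: now compute (6/13).
Pull out 2: since 13 ≡ 5 (mod 8), (2/13) = -1.
Reciprocity: 3 ≡ 3 and 13 ≡ 1 (mod 4), so (3/13) = +(13/3).
Reduce top mod 3: now compute (1/3).
Reached (1/3) = 1. Collecting the sign flips along the way, the symbol is +1.

1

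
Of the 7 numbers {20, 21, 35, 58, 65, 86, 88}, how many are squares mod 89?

(20/89) = +1 → QR.
(21/89) = +1 → QR.
(35/89) = -1 → non-residue.
(58/89) = -1 → non-residue.
(65/89) = -1 → non-residue.
(86/89) = -1 → non-residue.
(88/89) = +1 → QR.
Total quadratic residues among the 7: 3.

3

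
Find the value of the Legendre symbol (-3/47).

-1

First reduce: -3 ≡ 44 (mod 47).
Pull out 2^2: since 47 ≡ 7 (mod 8), (2/47) = +1, so (2/47)^2 = +1.
Reciprocity: 11 ≡ 3 and 47 ≡ 3 (mod 4), so (11/47) = −(47/11).
Reduce top mod 11: now compute (3/11).
Reciprocity: 3 ≡ 3 and 11 ≡ 3 (mod 4), so (3/11) = −(11/3).
Reduce top mod 3: now compute (2/3).
Pull out 2: since 3 ≡ 3 (mod 8), (2/3) = -1.
Reached (1/3) = 1. Collecting the sign flips along the way, the symbol is -1.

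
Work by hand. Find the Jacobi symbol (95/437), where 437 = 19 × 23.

0

Reciprocity: 95 ≡ 3 and 437 ≡ 1 (mod 4), so (95/437) = +(437/95).
Reduce top mod 95: now compute (57/95).
Reciprocity: 57 ≡ 1 and 95 ≡ 3 (mod 4), so (57/95) = +(95/57).
Reduce top mod 57: now compute (38/57).
Pull out 2: since 57 ≡ 1 (mod 8), (2/57) = +1.
Reciprocity: 19 ≡ 3 and 57 ≡ 1 (mod 4), so (19/57) = +(57/19).
Reduce top mod 19: now compute (0/19).
Top reduces to 0: gcd > 1, so the symbol is 0.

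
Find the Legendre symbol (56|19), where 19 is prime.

First reduce: 56 ≡ 18 (mod 19).
Pull out 2: since 19 ≡ 3 (mod 8), (2/19) = -1.
Reciprocity: 9 ≡ 1 and 19 ≡ 3 (mod 4), so (9/19) = +(19/9).
Reduce top mod 9: now compute (1/9).
Reached (1/9) = 1. Collecting the sign flips along the way, the symbol is -1.

-1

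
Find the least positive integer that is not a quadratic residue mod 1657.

(2/1657) = +1, so 2 is a residue.
(3/1657) = +1, so 3 is a residue.
(4/1657) = +1, so 4 is a residue.
(5/1657) = −1, so 5 is the smallest positive non-residue mod 1657.

5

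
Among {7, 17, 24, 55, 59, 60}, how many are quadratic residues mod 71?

2

(7/71) = -1 → non-residue.
(17/71) = -1 → non-residue.
(24/71) = +1 → QR.
(55/71) = -1 → non-residue.
(59/71) = -1 → non-residue.
(60/71) = +1 → QR.
Total quadratic residues among the 6: 2.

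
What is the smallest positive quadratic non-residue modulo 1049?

(2/1049) = +1, so 2 is a residue.
(3/1049) = −1, so 3 is the smallest positive non-residue mod 1049.

3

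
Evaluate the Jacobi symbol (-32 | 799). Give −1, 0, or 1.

-1

First reduce: -32 ≡ 767 (mod 799).
Reciprocity: 767 ≡ 3 and 799 ≡ 3 (mod 4), so (767/799) = −(799/767).
Reduce top mod 767: now compute (32/767).
Pull out 2^5: since 767 ≡ 7 (mod 8), (2/767) = +1, so (2/767)^5 = +1.
Reached (1/767) = 1. Collecting the sign flips along the way, the symbol is -1.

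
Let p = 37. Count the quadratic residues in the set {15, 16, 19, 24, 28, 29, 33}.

(15/37) = -1 → non-residue.
(16/37) = +1 → QR.
(19/37) = -1 → non-residue.
(24/37) = -1 → non-residue.
(28/37) = +1 → QR.
(29/37) = -1 → non-residue.
(33/37) = +1 → QR.
Total quadratic residues among the 7: 3.

3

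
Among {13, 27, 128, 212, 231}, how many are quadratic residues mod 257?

(13/257) = +1 → QR.
(27/257) = -1 → non-residue.
(128/257) = +1 → QR.
(212/257) = -1 → non-residue.
(231/257) = +1 → QR.
Total quadratic residues among the 5: 3.

3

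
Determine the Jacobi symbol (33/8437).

Reciprocity: 33 ≡ 1 and 8437 ≡ 1 (mod 4), so (33/8437) = +(8437/33).
Reduce top mod 33: now compute (22/33).
Pull out 2: since 33 ≡ 1 (mod 8), (2/33) = +1.
Reciprocity: 11 ≡ 3 and 33 ≡ 1 (mod 4), so (11/33) = +(33/11).
Reduce top mod 11: now compute (0/11).
Top reduces to 0: gcd > 1, so the symbol is 0.

0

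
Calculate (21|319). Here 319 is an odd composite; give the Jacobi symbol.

1

Reciprocity: 21 ≡ 1 and 319 ≡ 3 (mod 4), so (21/319) = +(319/21).
Reduce top mod 21: now compute (4/21).
Pull out 2^2: since 21 ≡ 5 (mod 8), (2/21) = -1, so (2/21)^2 = +1.
Reached (1/21) = 1. Collecting the sign flips along the way, the symbol is +1.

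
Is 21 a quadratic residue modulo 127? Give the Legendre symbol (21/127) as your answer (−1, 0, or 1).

1

Euler's criterion: (21/127) ≡ 21^63 (mod 127).
21^2 ≡ 60 (mod 127)
21^4 ≡ 44 (mod 127)
21^8 ≡ 31 (mod 127)
21^16 ≡ 72 (mod 127)
21^32 ≡ 104 (mod 127)
21^63 = 21^(32+16+8+4+2+1) ≡ 1 (mod 127).
Result is 1, so (21/127) = 1.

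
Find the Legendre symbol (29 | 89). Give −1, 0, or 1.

Reciprocity: 29 ≡ 1 and 89 ≡ 1 (mod 4), so (29/89) = +(89/29).
Reduce top mod 29: now compute (2/29).
Pull out 2: since 29 ≡ 5 (mod 8), (2/29) = -1.
Reached (1/29) = 1. Collecting the sign flips along the way, the symbol is -1.

-1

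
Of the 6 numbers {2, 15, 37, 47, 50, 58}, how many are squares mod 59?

(2/59) = -1 → non-residue.
(15/59) = +1 → QR.
(37/59) = -1 → non-residue.
(47/59) = -1 → non-residue.
(50/59) = -1 → non-residue.
(58/59) = -1 → non-residue.
Total quadratic residues among the 6: 1.

1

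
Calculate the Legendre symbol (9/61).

1

Euler's criterion: (9/61) ≡ 9^30 (mod 61).
9^2 ≡ 20 (mod 61)
9^4 ≡ 34 (mod 61)
9^8 ≡ 58 (mod 61)
9^16 ≡ 9 (mod 61)
9^30 = 9^(16+8+4+2) ≡ 1 (mod 61).
Result is 1, so (9/61) = 1.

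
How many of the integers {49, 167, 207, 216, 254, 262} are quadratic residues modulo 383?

3

(49/383) = +1 → QR.
(167/383) = -1 → non-residue.
(207/383) = +1 → QR.
(216/383) = +1 → QR.
(254/383) = -1 → non-residue.
(262/383) = -1 → non-residue.
Total quadratic residues among the 6: 3.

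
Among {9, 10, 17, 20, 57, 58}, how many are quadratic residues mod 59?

4

(9/59) = +1 → QR.
(10/59) = -1 → non-residue.
(17/59) = +1 → QR.
(20/59) = +1 → QR.
(57/59) = +1 → QR.
(58/59) = -1 → non-residue.
Total quadratic residues among the 6: 4.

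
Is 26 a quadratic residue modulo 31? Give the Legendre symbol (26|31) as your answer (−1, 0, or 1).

-1

Pull out 2: since 31 ≡ 7 (mod 8), (2/31) = +1.
Reciprocity: 13 ≡ 1 and 31 ≡ 3 (mod 4), so (13/31) = +(31/13).
Reduce top mod 13: now compute (5/13).
Reciprocity: 5 ≡ 1 and 13 ≡ 1 (mod 4), so (5/13) = +(13/5).
Reduce top mod 5: now compute (3/5).
Reciprocity: 3 ≡ 3 and 5 ≡ 1 (mod 4), so (3/5) = +(5/3).
Reduce top mod 3: now compute (2/3).
Pull out 2: since 3 ≡ 3 (mod 8), (2/3) = -1.
Reached (1/3) = 1. Collecting the sign flips along the way, the symbol is -1.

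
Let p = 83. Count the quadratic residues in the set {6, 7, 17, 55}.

2

(6/83) = -1 → non-residue.
(7/83) = +1 → QR.
(17/83) = +1 → QR.
(55/83) = -1 → non-residue.
Total quadratic residues among the 4: 2.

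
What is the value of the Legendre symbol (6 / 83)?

-1

Pull out 2: since 83 ≡ 3 (mod 8), (2/83) = -1.
Reciprocity: 3 ≡ 3 and 83 ≡ 3 (mod 4), so (3/83) = −(83/3).
Reduce top mod 3: now compute (2/3).
Pull out 2: since 3 ≡ 3 (mod 8), (2/3) = -1.
Reached (1/3) = 1. Collecting the sign flips along the way, the symbol is -1.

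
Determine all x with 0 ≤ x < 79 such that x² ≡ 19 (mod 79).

Since 79 ≡ 3 (mod 4), a square root of 19 is 19^((79+1)/4) = 19^20 mod 79.
Repeated squaring: 19^2≡45, 19^4≡50, 19^8≡51, 19^16≡73 (mod 79).
19^20 = 19^(16+4) ≡ 16 (mod 79).
Check: 16² = 256 ≡ 19 (mod 79). The two roots are 16 and 63.

16, 63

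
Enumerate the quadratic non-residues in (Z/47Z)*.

Square k = 1,…,23 (k and 47−k give the same square):
1²=1, 2²=4, 3²=9, 4²=16, 5²=25, 6²=36, 7²≡2, 8²≡17, 9²≡34, 10²≡6, 11²≡27, 12²≡3, 13²≡28, 14²≡8, 15²≡37, 16²≡21, 17²≡7, 18²≡42, 19²≡32, 20²≡24, 21²≡18, 22²≡14, 23²≡12 (mod 47).
The residues are {1, 2, 3, 4, 6, 7, 8, 9, 12, 14, 16, 17, 18, 21, 24, 25, 27, 28, 32, 34, 36, 37, 42}; the non-residues are the remaining 23 nonzero classes.

5, 10, 11, 13, 15, 19, 20, 22, 23, 26, 29, 30, 31, 33, 35, 38, 39, 40, 41, 43, 44, 45, 46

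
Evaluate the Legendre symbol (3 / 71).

1

Euler's criterion: (3/71) ≡ 3^35 (mod 71).
3^2 ≡ 9 (mod 71)
3^4 ≡ 10 (mod 71)
3^8 ≡ 29 (mod 71)
3^16 ≡ 60 (mod 71)
3^32 ≡ 50 (mod 71)
3^35 = 3^(32+2+1) ≡ 1 (mod 71).
Result is 1, so (3/71) = 1.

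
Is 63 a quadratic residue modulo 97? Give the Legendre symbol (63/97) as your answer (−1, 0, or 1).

Reciprocity: 63 ≡ 3 and 97 ≡ 1 (mod 4), so (63/97) = +(97/63).
Reduce top mod 63: now compute (34/63).
Pull out 2: since 63 ≡ 7 (mod 8), (2/63) = +1.
Reciprocity: 17 ≡ 1 and 63 ≡ 3 (mod 4), so (17/63) = +(63/17).
Reduce top mod 17: now compute (12/17).
Pull out 2^2: since 17 ≡ 1 (mod 8), (2/17) = +1, so (2/17)^2 = +1.
Reciprocity: 3 ≡ 3 and 17 ≡ 1 (mod 4), so (3/17) = +(17/3).
Reduce top mod 3: now compute (2/3).
Pull out 2: since 3 ≡ 3 (mod 8), (2/3) = -1.
Reached (1/3) = 1. Collecting the sign flips along the way, the symbol is -1.

-1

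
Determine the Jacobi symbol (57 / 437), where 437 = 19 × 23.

0

Reciprocity: 57 ≡ 1 and 437 ≡ 1 (mod 4), so (57/437) = +(437/57).
Reduce top mod 57: now compute (38/57).
Pull out 2: since 57 ≡ 1 (mod 8), (2/57) = +1.
Reciprocity: 19 ≡ 3 and 57 ≡ 1 (mod 4), so (19/57) = +(57/19).
Reduce top mod 19: now compute (0/19).
Top reduces to 0: gcd > 1, so the symbol is 0.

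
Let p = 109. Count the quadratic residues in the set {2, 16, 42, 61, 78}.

3

(2/109) = -1 → non-residue.
(16/109) = +1 → QR.
(42/109) = -1 → non-residue.
(61/109) = +1 → QR.
(78/109) = +1 → QR.
Total quadratic residues among the 5: 3.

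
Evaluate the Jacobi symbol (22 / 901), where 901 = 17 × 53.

1

Pull out 2: since 901 ≡ 5 (mod 8), (2/901) = -1.
Reciprocity: 11 ≡ 3 and 901 ≡ 1 (mod 4), so (11/901) = +(901/11).
Reduce top mod 11: now compute (10/11).
Pull out 2: since 11 ≡ 3 (mod 8), (2/11) = -1.
Reciprocity: 5 ≡ 1 and 11 ≡ 3 (mod 4), so (5/11) = +(11/5).
Reduce top mod 5: now compute (1/5).
Reached (1/5) = 1. Collecting the sign flips along the way, the symbol is +1.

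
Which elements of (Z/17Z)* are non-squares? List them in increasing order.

Square k = 1,…,8 (k and 17−k give the same square):
1²=1, 2²=4, 3²=9, 4²=16, 5²≡8, 6²≡2, 7²≡15, 8²≡13 (mod 17).
The residues are {1, 2, 4, 8, 9, 13, 15, 16}; the non-residues are the remaining 8 nonzero classes.

3 5 6 7 10 11 12 14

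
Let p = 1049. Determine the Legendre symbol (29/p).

1

Reciprocity: 29 ≡ 1 and 1049 ≡ 1 (mod 4), so (29/1049) = +(1049/29).
Reduce top mod 29: now compute (5/29).
Reciprocity: 5 ≡ 1 and 29 ≡ 1 (mod 4), so (5/29) = +(29/5).
Reduce top mod 5: now compute (4/5).
Pull out 2^2: since 5 ≡ 5 (mod 8), (2/5) = -1, so (2/5)^2 = +1.
Reached (1/5) = 1. Collecting the sign flips along the way, the symbol is +1.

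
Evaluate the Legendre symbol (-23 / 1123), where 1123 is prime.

-1

First reduce: -23 ≡ 1100 (mod 1123).
Pull out 2^2: since 1123 ≡ 3 (mod 8), (2/1123) = -1, so (2/1123)^2 = +1.
Reciprocity: 275 ≡ 3 and 1123 ≡ 3 (mod 4), so (275/1123) = −(1123/275).
Reduce top mod 275: now compute (23/275).
Reciprocity: 23 ≡ 3 and 275 ≡ 3 (mod 4), so (23/275) = −(275/23).
Reduce top mod 23: now compute (22/23).
Pull out 2: since 23 ≡ 7 (mod 8), (2/23) = +1.
Reciprocity: 11 ≡ 3 and 23 ≡ 3 (mod 4), so (11/23) = −(23/11).
Reduce top mod 11: now compute (1/11).
Reached (1/11) = 1. Collecting the sign flips along the way, the symbol is -1.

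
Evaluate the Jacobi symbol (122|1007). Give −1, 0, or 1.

Pull out 2: since 1007 ≡ 7 (mod 8), (2/1007) = +1.
Reciprocity: 61 ≡ 1 and 1007 ≡ 3 (mod 4), so (61/1007) = +(1007/61).
Reduce top mod 61: now compute (31/61).
Reciprocity: 31 ≡ 3 and 61 ≡ 1 (mod 4), so (31/61) = +(61/31).
Reduce top mod 31: now compute (30/31).
Pull out 2: since 31 ≡ 7 (mod 8), (2/31) = +1.
Reciprocity: 15 ≡ 3 and 31 ≡ 3 (mod 4), so (15/31) = −(31/15).
Reduce top mod 15: now compute (1/15).
Reached (1/15) = 1. Collecting the sign flips along the way, the symbol is -1.

-1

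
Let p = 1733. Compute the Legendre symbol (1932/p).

First reduce: 1932 ≡ 199 (mod 1733).
Reciprocity: 199 ≡ 3 and 1733 ≡ 1 (mod 4), so (199/1733) = +(1733/199).
Reduce top mod 199: now compute (141/199).
Reciprocity: 141 ≡ 1 and 199 ≡ 3 (mod 4), so (141/199) = +(199/141).
Reduce top mod 141: now compute (58/141).
Pull out 2: since 141 ≡ 5 (mod 8), (2/141) = -1.
Reciprocity: 29 ≡ 1 and 141 ≡ 1 (mod 4), so (29/141) = +(141/29).
Reduce top mod 29: now compute (25/29).
Reciprocity: 25 ≡ 1 and 29 ≡ 1 (mod 4), so (25/29) = +(29/25).
Reduce top mod 25: now compute (4/25).
Pull out 2^2: since 25 ≡ 1 (mod 8), (2/25) = +1, so (2/25)^2 = +1.
Reached (1/25) = 1. Collecting the sign flips along the way, the symbol is -1.

-1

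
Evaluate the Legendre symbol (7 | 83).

1

Euler's criterion: (7/83) ≡ 7^41 (mod 83).
7^2 ≡ 49 (mod 83)
7^4 ≡ 77 (mod 83)
7^8 ≡ 36 (mod 83)
7^16 ≡ 51 (mod 83)
7^32 ≡ 28 (mod 83)
7^41 = 7^(32+8+1) ≡ 1 (mod 83).
Result is 1, so (7/83) = 1.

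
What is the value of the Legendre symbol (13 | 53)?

1

Euler's criterion: (13/53) ≡ 13^26 (mod 53).
13^2 ≡ 10 (mod 53)
13^4 ≡ 47 (mod 53)
13^8 ≡ 36 (mod 53)
13^16 ≡ 24 (mod 53)
13^26 = 13^(16+8+2) ≡ 1 (mod 53).
Result is 1, so (13/53) = 1.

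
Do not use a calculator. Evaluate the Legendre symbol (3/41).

Reciprocity: 3 ≡ 3 and 41 ≡ 1 (mod 4), so (3/41) = +(41/3).
Reduce top mod 3: now compute (2/3).
Pull out 2: since 3 ≡ 3 (mod 8), (2/3) = -1.
Reached (1/3) = 1. Collecting the sign flips along the way, the symbol is -1.

-1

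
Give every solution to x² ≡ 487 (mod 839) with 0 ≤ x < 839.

322, 517

Since 839 ≡ 3 (mod 4), a square root of 487 is 487^((839+1)/4) = 487^210 mod 839.
Repeated squaring: 487^2≡571, 487^4≡509, 487^8≡669, 487^16≡374, 487^32≡602, 487^64≡795, 487^128≡258 (mod 839).
487^210 = 487^(128+64+16+2) ≡ 322 (mod 839).
Check: 322² = 103684 ≡ 487 (mod 839). The two roots are 322 and 517.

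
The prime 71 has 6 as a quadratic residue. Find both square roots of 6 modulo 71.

19, 52

Since 71 ≡ 3 (mod 4), a square root of 6 is 6^((71+1)/4) = 6^18 mod 71.
Repeated squaring: 6^2≡36, 6^4≡18, 6^8≡40, 6^16≡38 (mod 71).
6^18 = 6^(16+2) ≡ 19 (mod 71).
Check: 19² = 361 ≡ 6 (mod 71). The two roots are 19 and 52.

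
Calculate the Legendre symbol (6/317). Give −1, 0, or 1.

Euler's criterion: (6/317) ≡ 6^158 (mod 317).
6^2 ≡ 36 (mod 317)
6^4 ≡ 28 (mod 317)
6^8 ≡ 150 (mod 317)
6^16 ≡ 310 (mod 317)
6^32 ≡ 49 (mod 317)
6^64 ≡ 182 (mod 317)
6^128 ≡ 156 (mod 317)
6^158 = 6^(128+16+8+4+2) ≡ 1 (mod 317).
Result is 1, so (6/317) = 1.

1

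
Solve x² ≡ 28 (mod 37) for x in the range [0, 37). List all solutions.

18, 19

37 ≡ 1 (mod 4), so we find a root by search.
Trying successive values, 18² = 324 ≡ 28 (mod 37). The other root is 37 − 18 = 19.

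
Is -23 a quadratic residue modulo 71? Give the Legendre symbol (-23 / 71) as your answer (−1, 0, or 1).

First reduce: -23 ≡ 48 (mod 71).
Pull out 2^4: since 71 ≡ 7 (mod 8), (2/71) = +1, so (2/71)^4 = +1.
Reciprocity: 3 ≡ 3 and 71 ≡ 3 (mod 4), so (3/71) = −(71/3).
Reduce top mod 3: now compute (2/3).
Pull out 2: since 3 ≡ 3 (mod 8), (2/3) = -1.
Reached (1/3) = 1. Collecting the sign flips along the way, the symbol is +1.

1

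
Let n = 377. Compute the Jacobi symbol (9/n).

1

Reciprocity: 9 ≡ 1 and 377 ≡ 1 (mod 4), so (9/377) = +(377/9).
Reduce top mod 9: now compute (8/9).
Pull out 2^3: since 9 ≡ 1 (mod 8), (2/9) = +1, so (2/9)^3 = +1.
Reached (1/9) = 1. Collecting the sign flips along the way, the symbol is +1.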